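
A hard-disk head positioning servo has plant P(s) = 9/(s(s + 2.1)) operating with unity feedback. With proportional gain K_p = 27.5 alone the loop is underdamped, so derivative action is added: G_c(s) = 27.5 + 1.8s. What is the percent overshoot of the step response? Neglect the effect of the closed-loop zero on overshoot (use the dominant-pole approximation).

Forward path: (27.5 + 1.8s)·9/(s(s+2.1)). The closed-loop characteristic equation is s² + (2.1 + 9·1.8)s + 9·27.5 = 0.
That is s² + 18.3s + 247.5 = 0, so ω_n = 15.73 rad/s and ζ = 18.3/(2·15.73) = 0.5816.
%OS = 100·exp(−πζ/√(1−ζ²)) = 10.6%.

10.6%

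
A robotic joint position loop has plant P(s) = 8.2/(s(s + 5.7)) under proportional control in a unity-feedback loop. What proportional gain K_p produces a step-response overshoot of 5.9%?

From %OS = 100·exp(−πζ/√(1−ζ²)) = 5.9%, ζ = −ln(0.059)/√(π²+ln²(0.059)) = 0.6693.
Characteristic equation s² + 5.7s + 8.2K_p = 0 gives ζ = 5.7/(2√(8.2K_p)).
Setting ζ = 0.6693: √(8.2K_p) = 5.7/(2·0.6693) = 4.258, so K_p = 18.13/8.2 = 2.21.

K_p = 2.21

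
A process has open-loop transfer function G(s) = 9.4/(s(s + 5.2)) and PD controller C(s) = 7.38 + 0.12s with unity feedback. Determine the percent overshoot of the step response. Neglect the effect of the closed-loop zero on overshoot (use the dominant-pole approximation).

Forward path: (7.38 + 0.12s)·9.4/(s(s+5.2)). The closed-loop characteristic equation is s² + (5.2 + 9.4·0.12)s + 9.4·7.38 = 0.
That is s² + 6.328s + 69.37 = 0, so ω_n = 8.329 rad/s and ζ = 6.328/(2·8.329) = 0.3799.
%OS = 100·exp(−πζ/√(1−ζ²)) = 27.5%.

27.5%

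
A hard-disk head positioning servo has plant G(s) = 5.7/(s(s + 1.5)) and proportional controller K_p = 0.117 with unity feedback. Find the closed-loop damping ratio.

With unity feedback the closed-loop characteristic equation is s² + 1.5s + 0.117·5.7 = s² + 1.5s + 0.6669 = 0.
So ω_n² = 0.6669 ⇒ ω_n = 0.8166 rad/s, and ζ = 1.5/(2ω_n) = 0.918.

ζ = 0.918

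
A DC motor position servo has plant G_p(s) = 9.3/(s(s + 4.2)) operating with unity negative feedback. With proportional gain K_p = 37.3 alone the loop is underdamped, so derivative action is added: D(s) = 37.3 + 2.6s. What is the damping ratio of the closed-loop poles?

ζ = 0.762

Forward path: (37.3 + 2.6s)·9.3/(s(s+4.2)). The closed-loop characteristic equation is s² + (4.2 + 9.3·2.6)s + 9.3·37.3 = 0.
That is s² + 28.38s + 346.9 = 0, so ω_n = 18.62 rad/s and ζ = 28.38/(2·18.62) = 0.7619.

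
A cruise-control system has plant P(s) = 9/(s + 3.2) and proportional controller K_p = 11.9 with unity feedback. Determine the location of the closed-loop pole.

s = -110.3

Closed-loop transfer function: T(s) = K_p·P(s)/(1 + K_p·P(s)) = 107.1/(s + 3.2 + 107.1) = 107.1/(s + 110.3).
The closed-loop pole is at s = −110.3.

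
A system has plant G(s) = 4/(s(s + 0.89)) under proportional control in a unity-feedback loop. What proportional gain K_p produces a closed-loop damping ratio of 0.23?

Closed-loop characteristic equation: s² + 0.89s + K_p·4 = 0.
So ω_n = √(4K_p) and 2ζω_n = 0.89, giving ζ = 0.89/(2√(4K_p)).
Setting ζ = 0.23: √(4K_p) = 0.89/(2·0.23) = 1.935, so K_p = 3.743/4 = 0.936.

K_p = 0.936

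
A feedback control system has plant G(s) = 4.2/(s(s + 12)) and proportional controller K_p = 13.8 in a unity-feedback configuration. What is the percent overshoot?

Closed-loop characteristic equation: s² + 12s + 57.96 = 0, so ω_n = 7.613 rad/s and ζ = 12/(2·7.613) = 0.7881.
%OS = 100·exp(−πζ/√(1−ζ²)) = 100·exp(−π·0.7881/√0.3789) = 1.79%.

1.79%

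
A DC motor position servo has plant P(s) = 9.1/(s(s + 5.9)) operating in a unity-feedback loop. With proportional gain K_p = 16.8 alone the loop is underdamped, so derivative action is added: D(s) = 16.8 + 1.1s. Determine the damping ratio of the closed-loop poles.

ζ = 0.643

Forward path: (16.8 + 1.1s)·9.1/(s(s+5.9)). The closed-loop characteristic equation is s² + (5.9 + 9.1·1.1)s + 9.1·16.8 = 0.
That is s² + 15.91s + 152.9 = 0, so ω_n = 12.36 rad/s and ζ = 15.91/(2·12.36) = 0.6434.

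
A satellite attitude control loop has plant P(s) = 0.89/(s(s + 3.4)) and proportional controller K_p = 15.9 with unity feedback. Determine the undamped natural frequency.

ω_n = 3.76 rad/s

1 + K_p·P(s) = 0 gives s² + 3.4s + 14.15 = 0.
So ω_n² = 14.15 ⇒ ω_n = 3.762 rad/s, and ζ = 3.4/(2ω_n) = 0.452.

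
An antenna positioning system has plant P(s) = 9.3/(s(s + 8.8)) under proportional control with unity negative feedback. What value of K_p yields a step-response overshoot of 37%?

From %OS = 100·exp(−πζ/√(1−ζ²)) = 37%, ζ = −ln(0.37)/√(π²+ln²(0.37)) = 0.3017.
Characteristic equation s² + 8.8s + 9.3K_p = 0 gives ζ = 8.8/(2√(9.3K_p)).
Setting ζ = 0.3017: √(9.3K_p) = 8.8/(2·0.3017) = 14.58, so K_p = 212.7/9.3 = 22.9.

K_p = 22.9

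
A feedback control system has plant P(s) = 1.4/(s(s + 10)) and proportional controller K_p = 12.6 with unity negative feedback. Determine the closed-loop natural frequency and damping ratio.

The closed-loop denominator is s(s+10) + 12.6·1.4 = s² + 10s + 17.64.
Matching s² + 2ζω_n s + ω_n²: ω_n = √17.64 = 4.2 rad/s and 2ζω_n = 10, so ζ = 10/(2·4.2) = 1.19.

ω_n = 4.2 rad/s, ζ = 1.19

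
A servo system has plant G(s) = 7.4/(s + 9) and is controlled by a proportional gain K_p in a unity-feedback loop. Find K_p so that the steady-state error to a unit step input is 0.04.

Steady-state error for a unit step on this type-0 loop is 1/(1 + K_p·G(0)).
G(0) = 0.8222. Require 1/(1 + K_p·0.8222) = 0.04, so 1 + 0.8222·K_p = 25.
K_p = (25 − 1)/0.8222 = 29.2.

K_p = 29.2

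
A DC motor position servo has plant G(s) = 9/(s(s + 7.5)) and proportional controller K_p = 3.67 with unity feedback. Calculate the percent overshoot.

Closed-loop characteristic equation: s² + 7.5s + 33.03 = 0, so ω_n = 5.747 rad/s and ζ = 7.5/(2·5.747) = 0.6525.
%OS = 100·exp(−πζ/√(1−ζ²)) = 100·exp(−π·0.6525/√0.5743) = 6.69%.

6.69%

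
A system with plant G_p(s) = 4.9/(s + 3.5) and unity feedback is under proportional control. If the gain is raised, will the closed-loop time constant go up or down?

The closed-loop bandwidth 3.5+K_p·4.9 grows with K_p, so τ shrinks.

decrease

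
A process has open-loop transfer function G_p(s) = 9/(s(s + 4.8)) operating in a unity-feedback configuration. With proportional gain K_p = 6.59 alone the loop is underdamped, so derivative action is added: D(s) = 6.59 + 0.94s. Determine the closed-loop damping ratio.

Forward path: (6.59 + 0.94s)·9/(s(s+4.8)). The closed-loop characteristic equation is s² + (4.8 + 9·0.94)s + 9·6.59 = 0.
That is s² + 13.26s + 59.31 = 0, so ω_n = 7.701 rad/s and ζ = 13.26/(2·7.701) = 0.8609.

ζ = 0.861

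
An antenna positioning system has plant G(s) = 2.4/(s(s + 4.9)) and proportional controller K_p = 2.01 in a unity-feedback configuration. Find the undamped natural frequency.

The closed-loop denominator is s(s+4.9) + 2.01·2.4 = s² + 4.9s + 4.824.
Matching s² + 2ζω_n s + ω_n²: ω_n = √4.824 = 2.196 rad/s and 2ζω_n = 4.9, so ζ = 4.9/(2·2.196) = 1.12.

ω_n = 2.2 rad/s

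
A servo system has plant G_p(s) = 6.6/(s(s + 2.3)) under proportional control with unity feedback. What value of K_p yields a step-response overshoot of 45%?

K_p = 3.3

From %OS = 100·exp(−πζ/√(1−ζ²)) = 45%, ζ = −ln(0.45)/√(π²+ln²(0.45)) = 0.2463.
Characteristic equation s² + 2.3s + 6.6K_p = 0 gives ζ = 2.3/(2√(6.6K_p)).
Setting ζ = 0.2463: √(6.6K_p) = 2.3/(2·0.2463) = 4.668, so K_p = 21.79/6.6 = 3.3.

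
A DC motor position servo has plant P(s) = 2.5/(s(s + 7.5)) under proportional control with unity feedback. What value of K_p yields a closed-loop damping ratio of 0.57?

Closed-loop characteristic equation: s² + 7.5s + K_p·2.5 = 0.
So ω_n = √(2.5K_p) and 2ζω_n = 7.5, giving ζ = 7.5/(2√(2.5K_p)).
Setting ζ = 0.57: √(2.5K_p) = 7.5/(2·0.57) = 6.579, so K_p = 43.28/2.5 = 17.3.

K_p = 17.3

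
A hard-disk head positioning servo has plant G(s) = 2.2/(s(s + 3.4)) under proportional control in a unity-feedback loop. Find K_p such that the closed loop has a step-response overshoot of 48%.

From %OS = 100·exp(−πζ/√(1−ζ²)) = 48%, ζ = −ln(0.48)/√(π²+ln²(0.48)) = 0.2275.
Characteristic equation s² + 3.4s + 2.2K_p = 0 gives ζ = 3.4/(2√(2.2K_p)).
Setting ζ = 0.2275: √(2.2K_p) = 3.4/(2·0.2275) = 7.472, so K_p = 55.84/2.2 = 25.4.

K_p = 25.4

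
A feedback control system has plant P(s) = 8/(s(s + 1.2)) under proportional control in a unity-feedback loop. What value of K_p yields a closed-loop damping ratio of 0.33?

K_p = 0.413

Closed-loop characteristic equation: s² + 1.2s + K_p·8 = 0.
So ω_n = √(8K_p) and 2ζω_n = 1.2, giving ζ = 1.2/(2√(8K_p)).
Setting ζ = 0.33: √(8K_p) = 1.2/(2·0.33) = 1.818, so K_p = 3.306/8 = 0.413.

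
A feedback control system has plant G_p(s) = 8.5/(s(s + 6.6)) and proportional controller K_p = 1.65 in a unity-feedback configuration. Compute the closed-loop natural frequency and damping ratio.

With unity feedback the closed-loop characteristic equation is s² + 6.6s + 1.65·8.5 = s² + 6.6s + 14.02 = 0.
Matching s² + 2ζω_n s + ω_n²: ω_n = √14.02 = 3.745 rad/s and 2ζω_n = 6.6, so ζ = 6.6/(2·3.745) = 0.881.

ω_n = 3.74 rad/s, ζ = 0.881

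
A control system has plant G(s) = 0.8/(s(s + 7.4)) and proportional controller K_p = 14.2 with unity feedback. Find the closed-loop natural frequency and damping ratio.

With unity feedback the closed-loop characteristic equation is s² + 7.4s + 14.2·0.8 = s² + 7.4s + 11.36 = 0.
Matching s² + 2ζω_n s + ω_n²: ω_n = √11.36 = 3.37 rad/s and 2ζω_n = 7.4, so ζ = 7.4/(2·3.37) = 1.1.

ω_n = 3.37 rad/s, ζ = 1.1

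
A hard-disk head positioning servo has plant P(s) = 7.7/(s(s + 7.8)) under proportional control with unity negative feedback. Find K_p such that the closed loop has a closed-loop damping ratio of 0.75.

Closed-loop characteristic equation: s² + 7.8s + K_p·7.7 = 0.
So ω_n = √(7.7K_p) and 2ζω_n = 7.8, giving ζ = 7.8/(2√(7.7K_p)).
Setting ζ = 0.75: √(7.7K_p) = 7.8/(2·0.75) = 5.2, so K_p = 27.04/7.7 = 3.51.

K_p = 3.51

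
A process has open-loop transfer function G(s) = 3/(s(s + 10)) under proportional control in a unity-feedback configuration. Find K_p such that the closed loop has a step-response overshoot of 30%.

K_p = 65.1

From %OS = 100·exp(−πζ/√(1−ζ²)) = 30%, ζ = −ln(0.3)/√(π²+ln²(0.3)) = 0.3579.
Characteristic equation s² + 10s + 3K_p = 0 gives ζ = 10/(2√(3K_p)).
Setting ζ = 0.3579: √(3K_p) = 10/(2·0.3579) = 13.97, so K_p = 195.2/3 = 65.1.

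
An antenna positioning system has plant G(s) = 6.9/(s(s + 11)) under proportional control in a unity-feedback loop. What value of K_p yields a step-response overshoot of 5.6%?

From %OS = 100·exp(−πζ/√(1−ζ²)) = 5.6%, ζ = −ln(0.056)/√(π²+ln²(0.056)) = 0.6761.
Characteristic equation s² + 11s + 6.9K_p = 0 gives ζ = 11/(2√(6.9K_p)).
Setting ζ = 0.6761: √(6.9K_p) = 11/(2·0.6761) = 8.135, so K_p = 66.18/6.9 = 9.59.

K_p = 9.59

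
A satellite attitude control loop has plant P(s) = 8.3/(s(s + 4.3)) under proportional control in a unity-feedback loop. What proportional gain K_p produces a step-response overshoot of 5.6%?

K_p = 1.22

From %OS = 100·exp(−πζ/√(1−ζ²)) = 5.6%, ζ = −ln(0.056)/√(π²+ln²(0.056)) = 0.6761.
Characteristic equation s² + 4.3s + 8.3K_p = 0 gives ζ = 4.3/(2√(8.3K_p)).
Setting ζ = 0.6761: √(8.3K_p) = 4.3/(2·0.6761) = 3.18, so K_p = 10.11/8.3 = 1.22.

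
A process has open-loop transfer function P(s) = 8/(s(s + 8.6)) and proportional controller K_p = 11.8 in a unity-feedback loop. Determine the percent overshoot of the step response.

21.2%

The closed-loop denominator s² + 8.6s + 94.4 gives ω_n = √94.4 = 9.716 and ζ = 8.6/(2ω_n) = 0.4426.
%OS = 100·exp(−πζ/√(1−ζ²)) = 100·exp(−π·0.4426/√0.8041) = 21.2%.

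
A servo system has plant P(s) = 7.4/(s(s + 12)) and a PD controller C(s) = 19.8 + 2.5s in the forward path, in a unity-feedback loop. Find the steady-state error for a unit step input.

0

The open loop C(s)P(s) has a pole at the origin (type 1), so the static position error constant is infinite and e_ss = 1/(1+∞) = 0.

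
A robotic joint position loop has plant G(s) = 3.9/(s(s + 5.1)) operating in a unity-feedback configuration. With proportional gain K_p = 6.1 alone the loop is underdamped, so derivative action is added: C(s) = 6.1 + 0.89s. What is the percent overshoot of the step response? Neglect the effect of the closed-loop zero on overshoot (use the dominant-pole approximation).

Forward path: (6.1 + 0.89s)·3.9/(s(s+5.1)). The closed-loop characteristic equation is s² + (5.1 + 3.9·0.89)s + 3.9·6.1 = 0.
That is s² + 8.571s + 23.79 = 0, so ω_n = 4.877 rad/s and ζ = 8.571/(2·4.877) = 0.8786.
%OS = 100·exp(−πζ/√(1−ζ²)) = 0.309%.

0.309%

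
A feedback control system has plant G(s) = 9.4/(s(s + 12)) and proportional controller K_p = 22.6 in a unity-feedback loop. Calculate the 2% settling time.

T_s ≈ 0.667 s

From 1 + K_pG(s) = 0: s² + 12s + 212.4 = 0 ⇒ ω_n = 14.58, ζ = 0.4117.
2% settling time T_s ≈ 4/(ζω_n) = 4/6 = 0.667 s.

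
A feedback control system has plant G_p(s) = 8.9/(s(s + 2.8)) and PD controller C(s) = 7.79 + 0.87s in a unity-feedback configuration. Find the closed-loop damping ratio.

Forward path: (7.79 + 0.87s)·8.9/(s(s+2.8)). The closed-loop characteristic equation is s² + (2.8 + 8.9·0.87)s + 8.9·7.79 = 0.
That is s² + 10.54s + 69.33 = 0, so ω_n = 8.327 rad/s and ζ = 10.54/(2·8.327) = 0.6331.

ζ = 0.633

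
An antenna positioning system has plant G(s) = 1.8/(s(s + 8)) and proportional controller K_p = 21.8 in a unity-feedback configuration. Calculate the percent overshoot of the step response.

The closed-loop denominator s² + 8s + 39.24 gives ω_n = √39.24 = 6.264 and ζ = 8/(2ω_n) = 0.6386.
%OS = 100·exp(−πζ/√(1−ζ²)) = 100·exp(−π·0.6386/√0.5923) = 7.38%.

7.38%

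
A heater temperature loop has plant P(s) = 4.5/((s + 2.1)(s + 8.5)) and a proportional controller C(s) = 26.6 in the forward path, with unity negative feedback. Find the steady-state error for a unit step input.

0.13

The loop is type 0. Static position error constant K_pos = C(0)·P(0) = 26.6·0.2521 = 6.706.
Steady-state error to a unit step: e_ss = 1/(1+K_pos) = 1/7.706 = 0.13.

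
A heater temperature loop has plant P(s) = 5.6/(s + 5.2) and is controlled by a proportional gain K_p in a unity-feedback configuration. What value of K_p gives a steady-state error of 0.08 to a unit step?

K_p = 10.7

Steady-state error for a unit step on this type-0 loop is 1/(1 + K_p·P(0)).
P(0) = 1.077. Require 1/(1 + K_p·1.077) = 0.08, so 1 + 1.077·K_p = 12.5.
K_p = (12.5 − 1)/1.077 = 10.7.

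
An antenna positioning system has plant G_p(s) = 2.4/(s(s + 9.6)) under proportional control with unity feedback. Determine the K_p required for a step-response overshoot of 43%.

From %OS = 100·exp(−πζ/√(1−ζ²)) = 43%, ζ = −ln(0.43)/√(π²+ln²(0.43)) = 0.2594.
Characteristic equation s² + 9.6s + 2.4K_p = 0 gives ζ = 9.6/(2√(2.4K_p)).
Setting ζ = 0.2594: √(2.4K_p) = 9.6/(2·0.2594) = 18.5, so K_p = 342.3/2.4 = 143.

K_p = 143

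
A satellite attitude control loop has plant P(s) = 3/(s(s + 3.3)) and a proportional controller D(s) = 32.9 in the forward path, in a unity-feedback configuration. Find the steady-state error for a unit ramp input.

The loop has one pole at the origin (type 1). Velocity error constant K_v = lim_{s→0} s·D(s)P(s) = 32.9·3/3.3 = 29.91.
Steady-state error to a unit ramp: e_ss = 1/K_v = 0.0334.

0.0334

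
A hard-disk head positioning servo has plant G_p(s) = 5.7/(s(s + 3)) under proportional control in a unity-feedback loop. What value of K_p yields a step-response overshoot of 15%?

From %OS = 100·exp(−πζ/√(1−ζ²)) = 15%, ζ = −ln(0.15)/√(π²+ln²(0.15)) = 0.5169.
Characteristic equation s² + 3s + 5.7K_p = 0 gives ζ = 3/(2√(5.7K_p)).
Setting ζ = 0.5169: √(5.7K_p) = 3/(2·0.5169) = 2.902, so K_p = 8.42/5.7 = 1.48.

K_p = 1.48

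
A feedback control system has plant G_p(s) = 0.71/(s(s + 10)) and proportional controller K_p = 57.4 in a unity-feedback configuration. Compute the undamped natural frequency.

ω_n = 6.38 rad/s

The closed-loop denominator is s(s+10) + 57.4·0.71 = s² + 10s + 40.75.
So ω_n² = 40.75 ⇒ ω_n = 6.384 rad/s, and ζ = 10/(2ω_n) = 0.783.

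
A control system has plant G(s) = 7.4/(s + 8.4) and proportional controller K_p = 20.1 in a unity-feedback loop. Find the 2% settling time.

T_s ≈ 0.0255 s

Closed-loop transfer function: T(s) = K_p·G(s)/(1 + K_p·G(s)) = 148.7/(s + 8.4 + 148.7) = 148.7/(s + 157.1).
Time constant τ = 1/157.1 = 0.006364 s, so the 2% settling time is about 4τ = 0.0255 s.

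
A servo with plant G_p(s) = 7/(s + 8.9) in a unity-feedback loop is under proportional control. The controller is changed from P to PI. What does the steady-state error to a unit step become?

0

Adding integral action puts a pole at s = 0 in the forward path, raising the system type to 1; a type-1 loop has zero steady-state error to a step.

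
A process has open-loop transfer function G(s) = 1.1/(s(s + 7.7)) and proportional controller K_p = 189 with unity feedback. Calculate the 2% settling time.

Closed-loop characteristic equation: s² + 7.7s + 207.9 = 0, so ω_n = 14.42 rad/s and ζ = 7.7/(2·14.42) = 0.267.
2% settling time T_s ≈ 4/(ζω_n) = 4/3.85 = 1.04 s.

T_s ≈ 1.04 s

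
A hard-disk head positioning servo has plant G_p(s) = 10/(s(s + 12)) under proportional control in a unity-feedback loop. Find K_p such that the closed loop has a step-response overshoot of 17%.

K_p = 14.9

From %OS = 100·exp(−πζ/√(1−ζ²)) = 17%, ζ = −ln(0.17)/√(π²+ln²(0.17)) = 0.4913.
Characteristic equation s² + 12s + 10K_p = 0 gives ζ = 12/(2√(10K_p)).
Setting ζ = 0.4913: √(10K_p) = 12/(2·0.4913) = 12.21, so K_p = 149.2/10 = 14.9.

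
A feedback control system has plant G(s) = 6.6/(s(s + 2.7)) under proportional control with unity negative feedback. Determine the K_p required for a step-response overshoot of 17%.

K_p = 1.14

From %OS = 100·exp(−πζ/√(1−ζ²)) = 17%, ζ = −ln(0.17)/√(π²+ln²(0.17)) = 0.4913.
Characteristic equation s² + 2.7s + 6.6K_p = 0 gives ζ = 2.7/(2√(6.6K_p)).
Setting ζ = 0.4913: √(6.6K_p) = 2.7/(2·0.4913) = 2.748, so K_p = 7.551/6.6 = 1.14.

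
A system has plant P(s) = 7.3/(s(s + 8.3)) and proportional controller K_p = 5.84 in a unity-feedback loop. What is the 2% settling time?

T_s ≈ 0.964 s

From 1 + K_pP(s) = 0: s² + 8.3s + 42.63 = 0 ⇒ ω_n = 6.529, ζ = 0.6356.
2% settling time T_s ≈ 4/(ζω_n) = 4/4.15 = 0.964 s.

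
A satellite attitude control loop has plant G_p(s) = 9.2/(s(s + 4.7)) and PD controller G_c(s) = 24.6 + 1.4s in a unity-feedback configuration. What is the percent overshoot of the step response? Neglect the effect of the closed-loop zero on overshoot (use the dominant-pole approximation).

10.4%

Forward path: (24.6 + 1.4s)·9.2/(s(s+4.7)). The closed-loop characteristic equation is s² + (4.7 + 9.2·1.4)s + 9.2·24.6 = 0.
That is s² + 17.58s + 226.3 = 0, so ω_n = 15.04 rad/s and ζ = 17.58/(2·15.04) = 0.5843.
%OS = 100·exp(−πζ/√(1−ζ²)) = 10.4%.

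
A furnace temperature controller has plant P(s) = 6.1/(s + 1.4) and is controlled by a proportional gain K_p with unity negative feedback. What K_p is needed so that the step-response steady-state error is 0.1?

K_p = 2.07

Steady-state error for a unit step on this type-0 loop is 1/(1 + K_p·P(0)).
P(0) = 4.357. Require 1/(1 + K_p·4.357) = 0.1, so 1 + 4.357·K_p = 10.
K_p = (10 − 1)/4.357 = 2.07.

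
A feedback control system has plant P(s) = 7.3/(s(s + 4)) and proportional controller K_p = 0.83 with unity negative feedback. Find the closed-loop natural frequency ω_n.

With unity feedback the closed-loop characteristic equation is s² + 4s + 0.83·7.3 = s² + 4s + 6.059 = 0.
So ω_n² = 6.059 ⇒ ω_n = 2.462 rad/s, and ζ = 4/(2ω_n) = 0.813.

ω_n = 2.46 rad/s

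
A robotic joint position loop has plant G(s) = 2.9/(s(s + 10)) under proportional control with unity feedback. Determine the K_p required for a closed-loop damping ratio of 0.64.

Closed-loop characteristic equation: s² + 10s + K_p·2.9 = 0.
So ω_n = √(2.9K_p) and 2ζω_n = 10, giving ζ = 10/(2√(2.9K_p)).
Setting ζ = 0.64: √(2.9K_p) = 10/(2·0.64) = 7.812, so K_p = 61.04/2.9 = 21.

K_p = 21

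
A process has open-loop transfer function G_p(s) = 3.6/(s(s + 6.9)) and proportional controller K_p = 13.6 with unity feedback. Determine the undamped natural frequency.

ω_n = 7 rad/s

With unity feedback the closed-loop characteristic equation is s² + 6.9s + 13.6·3.6 = s² + 6.9s + 48.96 = 0.
So ω_n² = 48.96 ⇒ ω_n = 6.997 rad/s, and ζ = 6.9/(2ω_n) = 0.493.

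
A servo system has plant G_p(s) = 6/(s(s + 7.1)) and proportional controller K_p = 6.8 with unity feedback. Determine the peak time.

Closed-loop characteristic equation: s² + 7.1s + 40.8 = 0, so ω_n = 6.387 rad/s and ζ = 7.1/(2·6.387) = 0.5558.
Damped frequency ω_d = ω_n√(1−ζ²) = 5.31 rad/s, so peak time T_p = π/ω_d = 0.592 s.

T_p = 0.592 s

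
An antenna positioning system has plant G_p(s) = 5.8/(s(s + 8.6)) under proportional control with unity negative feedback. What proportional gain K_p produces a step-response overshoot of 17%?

K_p = 13.2

From %OS = 100·exp(−πζ/√(1−ζ²)) = 17%, ζ = −ln(0.17)/√(π²+ln²(0.17)) = 0.4913.
Characteristic equation s² + 8.6s + 5.8K_p = 0 gives ζ = 8.6/(2√(5.8K_p)).
Setting ζ = 0.4913: √(5.8K_p) = 8.6/(2·0.4913) = 8.753, so K_p = 76.61/5.8 = 13.2.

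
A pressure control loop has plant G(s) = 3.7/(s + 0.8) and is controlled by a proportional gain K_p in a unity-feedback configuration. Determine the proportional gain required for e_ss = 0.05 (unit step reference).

Steady-state error for a unit step on this type-0 loop is 1/(1 + K_p·G(0)).
G(0) = 4.625. Require 1/(1 + K_p·4.625) = 0.05, so 1 + 4.625·K_p = 20.
K_p = (20 − 1)/4.625 = 4.11.

K_p = 4.11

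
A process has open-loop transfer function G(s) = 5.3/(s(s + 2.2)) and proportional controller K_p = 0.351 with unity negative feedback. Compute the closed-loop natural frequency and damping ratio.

ω_n = 1.36 rad/s, ζ = 0.806

1 + K_p·G(s) = 0 gives s² + 2.2s + 1.86 = 0.
So ω_n² = 1.86 ⇒ ω_n = 1.364 rad/s, and ζ = 2.2/(2ω_n) = 0.806.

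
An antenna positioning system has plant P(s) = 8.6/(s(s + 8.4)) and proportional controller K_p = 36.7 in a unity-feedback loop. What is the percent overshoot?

The closed-loop denominator s² + 8.4s + 315.6 gives ω_n = √315.6 = 17.77 and ζ = 8.4/(2ω_n) = 0.2364.
%OS = 100·exp(−πζ/√(1−ζ²)) = 100·exp(−π·0.2364/√0.9441) = 46.6%.

46.6%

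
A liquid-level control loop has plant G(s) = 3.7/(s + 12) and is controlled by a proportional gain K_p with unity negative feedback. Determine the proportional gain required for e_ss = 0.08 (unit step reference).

The loop is type 0, so e_ss(step) = 1/(1 + K_pos) with K_pos = K_p·G(0).
G(0) = 0.3083. Require 1/(1 + K_p·0.3083) = 0.08, so 1 + 0.3083·K_p = 12.5.
K_p = (12.5 − 1)/0.3083 = 37.3.

K_p = 37.3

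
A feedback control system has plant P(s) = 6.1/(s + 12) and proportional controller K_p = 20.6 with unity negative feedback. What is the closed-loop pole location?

Closed-loop transfer function: T(s) = K_p·P(s)/(1 + K_p·P(s)) = 125.7/(s + 12 + 125.7) = 125.7/(s + 137.7).
The closed-loop pole is at s = −137.7.

s = -137.7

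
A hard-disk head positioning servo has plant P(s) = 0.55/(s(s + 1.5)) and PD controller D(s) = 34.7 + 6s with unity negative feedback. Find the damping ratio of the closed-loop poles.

ζ = 0.549

Forward path: (34.7 + 6s)·0.55/(s(s+1.5)). The closed-loop characteristic equation is s² + (1.5 + 0.55·6)s + 0.55·34.7 = 0.
That is s² + 4.8s + 19.09 = 0, so ω_n = 4.369 rad/s and ζ = 4.8/(2·4.369) = 0.5494.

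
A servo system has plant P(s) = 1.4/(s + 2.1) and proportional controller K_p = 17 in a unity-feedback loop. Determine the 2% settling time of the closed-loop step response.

T_s ≈ 0.154 s

Closed-loop transfer function: T(s) = K_p·P(s)/(1 + K_p·P(s)) = 23.8/(s + 2.1 + 23.8) = 23.8/(s + 25.9).
Time constant τ = 1/25.9 = 0.03861 s, so the 2% settling time is about 4τ = 0.154 s.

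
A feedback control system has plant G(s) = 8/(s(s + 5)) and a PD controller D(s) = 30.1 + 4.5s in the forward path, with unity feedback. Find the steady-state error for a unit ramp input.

0.0208

The loop has one pole at the origin (type 1). Velocity error constant K_v = lim_{s→0} s·D(s)G(s) = 30.1·8/5 = 48.16.
Steady-state error to a unit ramp: e_ss = 1/K_v = 0.0208.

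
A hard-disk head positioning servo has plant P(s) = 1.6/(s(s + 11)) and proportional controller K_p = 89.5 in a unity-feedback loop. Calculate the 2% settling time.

From 1 + K_pP(s) = 0: s² + 11s + 143.2 = 0 ⇒ ω_n = 11.97, ζ = 0.4596.
2% settling time T_s ≈ 4/(ζω_n) = 4/5.5 = 0.727 s.

T_s ≈ 0.727 s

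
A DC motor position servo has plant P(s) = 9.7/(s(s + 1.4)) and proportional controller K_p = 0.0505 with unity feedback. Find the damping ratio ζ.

ζ = 1

The closed-loop denominator is s(s+1.4) + 0.0505·9.7 = s² + 1.4s + 0.4899.
So ω_n² = 0.4899 ⇒ ω_n = 0.6999 rad/s, and ζ = 1.4/(2ω_n) = 1.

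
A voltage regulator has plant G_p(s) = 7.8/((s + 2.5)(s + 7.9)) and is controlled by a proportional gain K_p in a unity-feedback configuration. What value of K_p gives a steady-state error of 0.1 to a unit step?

The loop is type 0, so e_ss(step) = 1/(1 + K_pos) with K_pos = K_p·G_p(0).
G_p(0) = 0.3949. Require 1/(1 + K_p·0.3949) = 0.1, so 1 + 0.3949·K_p = 10.
K_p = (10 − 1)/0.3949 = 22.8.

K_p = 22.8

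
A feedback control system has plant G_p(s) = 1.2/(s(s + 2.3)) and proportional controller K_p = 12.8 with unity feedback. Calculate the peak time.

T_p = 0.839 s

The closed-loop denominator s² + 2.3s + 15.36 gives ω_n = √15.36 = 3.919 and ζ = 2.3/(2ω_n) = 0.2934.
Damped frequency ω_d = ω_n√(1−ζ²) = 3.747 rad/s, so peak time T_p = π/ω_d = 0.839 s.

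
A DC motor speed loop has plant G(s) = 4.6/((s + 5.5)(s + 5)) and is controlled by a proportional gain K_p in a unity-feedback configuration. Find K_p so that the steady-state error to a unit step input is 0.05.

The loop is type 0, so e_ss(step) = 1/(1 + K_pos) with K_pos = K_p·G(0).
G(0) = 0.1673. Require 1/(1 + K_p·0.1673) = 0.05, so 1 + 0.1673·K_p = 20.
K_p = (20 − 1)/0.1673 = 114.

K_p = 114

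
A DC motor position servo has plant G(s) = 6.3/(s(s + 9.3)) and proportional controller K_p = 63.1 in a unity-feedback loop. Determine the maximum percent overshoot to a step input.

47.1%

Closed-loop characteristic equation: s² + 9.3s + 397.5 = 0, so ω_n = 19.94 rad/s and ζ = 9.3/(2·19.94) = 0.2332.
%OS = 100·exp(−πζ/√(1−ζ²)) = 100·exp(−π·0.2332/√0.9456) = 47.1%.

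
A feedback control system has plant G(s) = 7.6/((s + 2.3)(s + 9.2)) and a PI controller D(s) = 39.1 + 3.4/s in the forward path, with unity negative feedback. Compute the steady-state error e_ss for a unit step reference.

The open loop D(s)G(s) has a pole at the origin (type 1), so the static position error constant is infinite and e_ss = 1/(1+∞) = 0.

0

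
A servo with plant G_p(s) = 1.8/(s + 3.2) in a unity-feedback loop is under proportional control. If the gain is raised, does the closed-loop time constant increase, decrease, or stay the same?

Closed-loop pole is at s = −(3.2+K_p·1.8); larger K_p moves it further left, so τ = 1/(3.2+K_p·1.8) decreases.

decrease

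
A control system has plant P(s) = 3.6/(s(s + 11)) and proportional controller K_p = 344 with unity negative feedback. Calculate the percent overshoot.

From 1 + K_pP(s) = 0: s² + 11s + 1238 = 0 ⇒ ω_n = 35.19, ζ = 0.1563.
%OS = 100·exp(−πζ/√(1−ζ²)) = 100·exp(−π·0.1563/√0.9756) = 60.8%.

60.8%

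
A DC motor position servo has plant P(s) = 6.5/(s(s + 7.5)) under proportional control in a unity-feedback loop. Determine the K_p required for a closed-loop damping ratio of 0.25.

K_p = 34.6

Closed-loop characteristic equation: s² + 7.5s + K_p·6.5 = 0.
So ω_n = √(6.5K_p) and 2ζω_n = 7.5, giving ζ = 7.5/(2√(6.5K_p)).
Setting ζ = 0.25: √(6.5K_p) = 7.5/(2·0.25) = 15, so K_p = 225/6.5 = 34.6.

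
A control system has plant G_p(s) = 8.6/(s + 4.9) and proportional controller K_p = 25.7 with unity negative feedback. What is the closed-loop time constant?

Closed-loop transfer function: T(s) = K_p·G_p(s)/(1 + K_p·G_p(s)) = 221/(s + 4.9 + 221) = 221/(s + 225.9).
Time constant τ = 1/225.9 = 0.00443 s.

τ = 0.00443 s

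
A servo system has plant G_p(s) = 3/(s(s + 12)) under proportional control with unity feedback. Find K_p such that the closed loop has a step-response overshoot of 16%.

From %OS = 100·exp(−πζ/√(1−ζ²)) = 16%, ζ = −ln(0.16)/√(π²+ln²(0.16)) = 0.5039.
Characteristic equation s² + 12s + 3K_p = 0 gives ζ = 12/(2√(3K_p)).
Setting ζ = 0.5039: √(3K_p) = 12/(2·0.5039) = 11.91, so K_p = 141.8/3 = 47.3.

K_p = 47.3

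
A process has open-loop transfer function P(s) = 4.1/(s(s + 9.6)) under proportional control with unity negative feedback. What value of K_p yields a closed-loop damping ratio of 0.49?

Closed-loop characteristic equation: s² + 9.6s + K_p·4.1 = 0.
So ω_n = √(4.1K_p) and 2ζω_n = 9.6, giving ζ = 9.6/(2√(4.1K_p)).
Setting ζ = 0.49: √(4.1K_p) = 9.6/(2·0.49) = 9.796, so K_p = 95.96/4.1 = 23.4.

K_p = 23.4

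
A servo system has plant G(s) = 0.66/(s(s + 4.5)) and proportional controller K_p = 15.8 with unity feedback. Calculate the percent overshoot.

The closed-loop denominator s² + 4.5s + 10.43 gives ω_n = √10.43 = 3.229 and ζ = 4.5/(2ω_n) = 0.6968.
%OS = 100·exp(−πζ/√(1−ζ²)) = 100·exp(−π·0.6968/√0.5145) = 4.73%.

4.73%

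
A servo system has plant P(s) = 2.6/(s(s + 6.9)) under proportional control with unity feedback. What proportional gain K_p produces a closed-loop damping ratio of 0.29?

Closed-loop characteristic equation: s² + 6.9s + K_p·2.6 = 0.
So ω_n = √(2.6K_p) and 2ζω_n = 6.9, giving ζ = 6.9/(2√(2.6K_p)).
Setting ζ = 0.29: √(2.6K_p) = 6.9/(2·0.29) = 11.9, so K_p = 141.5/2.6 = 54.4.

K_p = 54.4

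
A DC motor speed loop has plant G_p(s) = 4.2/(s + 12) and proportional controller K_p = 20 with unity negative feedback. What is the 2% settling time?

Closed-loop transfer function: T(s) = K_p·G_p(s)/(1 + K_p·G_p(s)) = 84/(s + 12 + 84) = 84/(s + 96).
Time constant τ = 1/96 = 0.01042 s, so the 2% settling time is about 4τ = 0.0417 s.

T_s ≈ 0.0417 s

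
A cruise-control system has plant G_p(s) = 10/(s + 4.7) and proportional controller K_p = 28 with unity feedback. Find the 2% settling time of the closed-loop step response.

T_s ≈ 0.014 s

Closed-loop transfer function: T(s) = K_p·G_p(s)/(1 + K_p·G_p(s)) = 280/(s + 4.7 + 280) = 280/(s + 284.7).
Time constant τ = 1/284.7 = 0.003512 s, so the 2% settling time is about 4τ = 0.014 s.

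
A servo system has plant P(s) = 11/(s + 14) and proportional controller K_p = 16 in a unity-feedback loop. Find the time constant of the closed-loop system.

τ = 0.00526 s

Closed-loop transfer function: T(s) = K_p·P(s)/(1 + K_p·P(s)) = 176/(s + 14 + 176) = 176/(s + 190).
Time constant τ = 1/190 = 0.00526 s.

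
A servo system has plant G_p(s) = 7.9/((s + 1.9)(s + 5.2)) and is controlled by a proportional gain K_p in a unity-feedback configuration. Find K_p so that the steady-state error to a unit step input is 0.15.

K_p = 7.09

For a type-0 loop with proportional control, e_ss = 1/(1 + K_p·G_p(0)).
G_p(0) = 0.7996. Require 1/(1 + K_p·0.7996) = 0.15, so 1 + 0.7996·K_p = 6.667.
K_p = (6.667 − 1)/0.7996 = 7.09.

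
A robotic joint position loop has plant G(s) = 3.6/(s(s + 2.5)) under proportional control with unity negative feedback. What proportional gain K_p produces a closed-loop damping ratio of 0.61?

K_p = 1.17

Closed-loop characteristic equation: s² + 2.5s + K_p·3.6 = 0.
So ω_n = √(3.6K_p) and 2ζω_n = 2.5, giving ζ = 2.5/(2√(3.6K_p)).
Setting ζ = 0.61: √(3.6K_p) = 2.5/(2·0.61) = 2.049, so K_p = 4.199/3.6 = 1.17.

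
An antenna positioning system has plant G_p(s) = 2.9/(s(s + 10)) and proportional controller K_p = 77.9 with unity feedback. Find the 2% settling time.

From 1 + K_pG_p(s) = 0: s² + 10s + 225.9 = 0 ⇒ ω_n = 15.03, ζ = 0.3327.
2% settling time T_s ≈ 4/(ζω_n) = 4/5 = 0.8 s.

T_s ≈ 0.8 s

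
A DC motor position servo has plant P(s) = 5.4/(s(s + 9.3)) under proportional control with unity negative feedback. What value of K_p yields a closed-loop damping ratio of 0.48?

Closed-loop characteristic equation: s² + 9.3s + K_p·5.4 = 0.
So ω_n = √(5.4K_p) and 2ζω_n = 9.3, giving ζ = 9.3/(2√(5.4K_p)).
Setting ζ = 0.48: √(5.4K_p) = 9.3/(2·0.48) = 9.688, so K_p = 93.85/5.4 = 17.4.

K_p = 17.4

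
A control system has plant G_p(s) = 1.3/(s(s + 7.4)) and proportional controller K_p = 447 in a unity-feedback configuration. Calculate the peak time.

T_p = 0.132 s

Closed-loop characteristic equation: s² + 7.4s + 581.1 = 0, so ω_n = 24.11 rad/s and ζ = 7.4/(2·24.11) = 0.1535.
Damped frequency ω_d = ω_n√(1−ζ²) = 23.82 rad/s, so peak time T_p = π/ω_d = 0.132 s.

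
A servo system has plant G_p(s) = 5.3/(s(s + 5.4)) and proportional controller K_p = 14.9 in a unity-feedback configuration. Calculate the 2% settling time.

T_s ≈ 1.48 s

From 1 + K_pG_p(s) = 0: s² + 5.4s + 78.97 = 0 ⇒ ω_n = 8.887, ζ = 0.3038.
2% settling time T_s ≈ 4/(ζω_n) = 4/2.7 = 1.48 s.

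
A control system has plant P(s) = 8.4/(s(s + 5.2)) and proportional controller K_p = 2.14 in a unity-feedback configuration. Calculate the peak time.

T_p = 0.938 s

The closed-loop denominator s² + 5.2s + 17.98 gives ω_n = √17.98 = 4.24 and ζ = 5.2/(2ω_n) = 0.6132.
Damped frequency ω_d = ω_n√(1−ζ²) = 3.349 rad/s, so peak time T_p = π/ω_d = 0.938 s.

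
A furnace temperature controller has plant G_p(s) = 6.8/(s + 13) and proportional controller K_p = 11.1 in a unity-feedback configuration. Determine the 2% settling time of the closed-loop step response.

Closed-loop transfer function: T(s) = K_p·G_p(s)/(1 + K_p·G_p(s)) = 75.48/(s + 13 + 75.48) = 75.48/(s + 88.48).
Time constant τ = 1/88.48 = 0.0113 s, so the 2% settling time is about 4τ = 0.0452 s.

T_s ≈ 0.0452 s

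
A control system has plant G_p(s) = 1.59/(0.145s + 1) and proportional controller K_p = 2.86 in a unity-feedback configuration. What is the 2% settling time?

T_s ≈ 0.105 s

Closed loop: T(s) = K_p·G_p/(1+K_p·G_p) = 4.547/(0.145s + 1 + 4.547), with pole at s = −(1 + 4.547)/0.145 = −38.26.
τ = 1/38.26 = 0.02614 s, so 2% settling time ≈ 4τ = 0.105 s.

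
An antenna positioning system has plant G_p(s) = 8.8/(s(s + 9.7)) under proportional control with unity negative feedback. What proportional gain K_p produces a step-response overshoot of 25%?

K_p = 16.4

From %OS = 100·exp(−πζ/√(1−ζ²)) = 25%, ζ = −ln(0.25)/√(π²+ln²(0.25)) = 0.4037.
Characteristic equation s² + 9.7s + 8.8K_p = 0 gives ζ = 9.7/(2√(8.8K_p)).
Setting ζ = 0.4037: √(8.8K_p) = 9.7/(2·0.4037) = 12.01, so K_p = 144.3/8.8 = 16.4.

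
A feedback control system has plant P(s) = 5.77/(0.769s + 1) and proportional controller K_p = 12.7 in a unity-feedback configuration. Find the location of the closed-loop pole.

s = -96.59

Closed loop: T(s) = K_p·P/(1+K_p·P) = 73.28/(0.769s + 1 + 73.28), with pole at s = −(1 + 73.28)/0.769 = −96.59.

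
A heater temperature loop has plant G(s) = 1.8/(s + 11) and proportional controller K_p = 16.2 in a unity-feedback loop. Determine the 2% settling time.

Closed-loop transfer function: T(s) = K_p·G(s)/(1 + K_p·G(s)) = 29.16/(s + 11 + 29.16) = 29.16/(s + 40.16).
Time constant τ = 1/40.16 = 0.0249 s, so the 2% settling time is about 4τ = 0.0996 s.

T_s ≈ 0.0996 s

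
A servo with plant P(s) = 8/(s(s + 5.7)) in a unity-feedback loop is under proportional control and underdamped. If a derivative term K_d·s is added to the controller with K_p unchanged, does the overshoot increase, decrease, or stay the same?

The derivative term adds K·K_d to the s-coefficient of the characteristic equation, raising 2ζω_n while ω_n is unchanged; ζ increases, so overshoot decreases.

decrease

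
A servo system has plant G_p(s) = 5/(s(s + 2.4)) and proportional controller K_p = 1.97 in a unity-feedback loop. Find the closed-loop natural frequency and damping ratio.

1 + K_p·G_p(s) = 0 gives s² + 2.4s + 9.85 = 0.
So ω_n² = 9.85 ⇒ ω_n = 3.138 rad/s, and ζ = 2.4/(2ω_n) = 0.382.

ω_n = 3.14 rad/s, ζ = 0.382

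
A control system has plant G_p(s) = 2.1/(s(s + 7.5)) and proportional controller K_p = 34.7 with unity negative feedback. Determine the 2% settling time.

Closed-loop characteristic equation: s² + 7.5s + 72.87 = 0, so ω_n = 8.536 rad/s and ζ = 7.5/(2·8.536) = 0.4393.
2% settling time T_s ≈ 4/(ζω_n) = 4/3.75 = 1.07 s.

T_s ≈ 1.07 s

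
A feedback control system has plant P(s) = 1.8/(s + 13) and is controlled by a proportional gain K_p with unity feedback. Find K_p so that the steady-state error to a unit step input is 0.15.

K_p = 40.9

For a type-0 loop with proportional control, e_ss = 1/(1 + K_p·P(0)).
P(0) = 0.1385. Require 1/(1 + K_p·0.1385) = 0.15, so 1 + 0.1385·K_p = 6.667.
K_p = (6.667 − 1)/0.1385 = 40.9.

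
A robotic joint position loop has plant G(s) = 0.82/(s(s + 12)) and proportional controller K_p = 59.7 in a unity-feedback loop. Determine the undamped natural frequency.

With unity feedback the closed-loop characteristic equation is s² + 12s + 59.7·0.82 = s² + 12s + 48.95 = 0.
So ω_n² = 48.95 ⇒ ω_n = 6.997 rad/s, and ζ = 12/(2ω_n) = 0.858.

ω_n = 7 rad/s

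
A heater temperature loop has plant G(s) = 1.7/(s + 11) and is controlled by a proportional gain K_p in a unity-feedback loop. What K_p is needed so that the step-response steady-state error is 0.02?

The loop is type 0, so e_ss(step) = 1/(1 + K_pos) with K_pos = K_p·G(0).
G(0) = 0.1545. Require 1/(1 + K_p·0.1545) = 0.02, so 1 + 0.1545·K_p = 50.
K_p = (50 − 1)/0.1545 = 317.

K_p = 317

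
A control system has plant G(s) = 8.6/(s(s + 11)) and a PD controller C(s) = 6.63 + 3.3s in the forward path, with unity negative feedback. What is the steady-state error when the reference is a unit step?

0

The open loop C(s)G(s) has a pole at the origin (type 1), so the static position error constant is infinite and e_ss = 1/(1+∞) = 0.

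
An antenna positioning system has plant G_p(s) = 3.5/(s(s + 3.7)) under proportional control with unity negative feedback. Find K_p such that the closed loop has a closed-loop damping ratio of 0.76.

Closed-loop characteristic equation: s² + 3.7s + K_p·3.5 = 0.
So ω_n = √(3.5K_p) and 2ζω_n = 3.7, giving ζ = 3.7/(2√(3.5K_p)).
Setting ζ = 0.76: √(3.5K_p) = 3.7/(2·0.76) = 2.434, so K_p = 5.925/3.5 = 1.69.

K_p = 1.69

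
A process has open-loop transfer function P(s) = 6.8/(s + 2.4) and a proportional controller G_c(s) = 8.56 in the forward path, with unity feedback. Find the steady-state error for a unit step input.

0.0396

The loop is type 0. Static position error constant K_pos = G_c(0)·P(0) = 8.56·2.833 = 24.25.
Steady-state error to a unit step: e_ss = 1/(1+K_pos) = 1/25.25 = 0.0396.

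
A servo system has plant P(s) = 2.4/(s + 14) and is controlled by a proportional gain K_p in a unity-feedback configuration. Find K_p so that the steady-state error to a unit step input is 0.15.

The loop is type 0, so e_ss(step) = 1/(1 + K_pos) with K_pos = K_p·P(0).
P(0) = 0.1714. Require 1/(1 + K_p·0.1714) = 0.15, so 1 + 0.1714·K_p = 6.667.
K_p = (6.667 − 1)/0.1714 = 33.1.

K_p = 33.1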